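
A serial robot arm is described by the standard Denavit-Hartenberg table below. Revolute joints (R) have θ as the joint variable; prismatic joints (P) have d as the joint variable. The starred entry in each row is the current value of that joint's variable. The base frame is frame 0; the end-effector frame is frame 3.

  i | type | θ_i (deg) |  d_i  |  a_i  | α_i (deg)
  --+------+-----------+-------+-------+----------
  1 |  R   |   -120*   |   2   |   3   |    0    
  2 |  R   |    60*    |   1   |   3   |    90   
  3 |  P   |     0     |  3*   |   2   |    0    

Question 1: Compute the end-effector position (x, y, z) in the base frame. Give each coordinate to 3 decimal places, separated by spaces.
after link 1: o_1 = (-1.5000, -2.5981, 2.0000)
after link 2: o_2 = (0.0000, -5.1962, 3.0000)
after link 3: o_3 = (-1.5981, -8.4282, 3.0000)

-1.598 -8.428 3.000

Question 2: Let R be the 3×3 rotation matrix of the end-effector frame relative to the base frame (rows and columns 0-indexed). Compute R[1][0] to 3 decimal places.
-0.866

End-effector x-axis (col 0 of R) = (0.5000,-0.8660,0.0000)
R[1][0] = -0.8660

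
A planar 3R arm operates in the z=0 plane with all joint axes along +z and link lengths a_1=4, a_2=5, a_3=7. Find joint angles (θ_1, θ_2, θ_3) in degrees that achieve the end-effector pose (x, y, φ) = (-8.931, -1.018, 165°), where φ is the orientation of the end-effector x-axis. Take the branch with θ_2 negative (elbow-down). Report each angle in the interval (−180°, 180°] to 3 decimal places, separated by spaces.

-44.958 -135.003 -15.039

wrist centre = target − a_3·(cos φ, sin φ) = (-2.1695, -2.8297)
cos θ_2 = (12.7142−4²−5²)/(2·4·5) = -0.7071; θ_2 = -135.0031° (elbow-down)
β = atan2(-2.8297,-2.1695) = -127.4769°; ψ = atan2(-3.5353,0.4643) = -82.5185°
θ_1 = β − ψ = -44.9584°
θ_3 = φ − θ_1 − θ_2 = -15.0385° (wrapped to (-180°,180°])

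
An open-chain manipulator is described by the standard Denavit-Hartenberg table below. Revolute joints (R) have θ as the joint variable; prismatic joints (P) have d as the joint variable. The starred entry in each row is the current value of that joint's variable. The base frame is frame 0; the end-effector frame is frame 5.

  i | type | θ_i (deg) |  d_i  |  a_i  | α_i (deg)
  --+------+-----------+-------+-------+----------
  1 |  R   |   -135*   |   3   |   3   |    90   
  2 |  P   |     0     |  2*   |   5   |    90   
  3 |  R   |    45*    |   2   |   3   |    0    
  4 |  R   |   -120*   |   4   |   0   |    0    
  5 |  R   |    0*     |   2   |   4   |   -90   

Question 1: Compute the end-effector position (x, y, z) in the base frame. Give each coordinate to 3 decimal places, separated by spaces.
-8.071 -7.707 -5.000

after link 1: o_1 = (-2.1213, -2.1213, 3.0000)
after link 2: o_2 = (-7.0711, -4.2426, 3.0000)
after link 3: o_3 = (-10.0711, -4.2426, 1.0000)
after link 4: o_4 = (-10.0711, -4.2426, -3.0000)
after link 5: o_5 = (-8.0711, -7.7067, -5.0000)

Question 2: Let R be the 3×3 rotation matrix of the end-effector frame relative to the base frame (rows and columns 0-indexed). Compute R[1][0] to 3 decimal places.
-0.866

End-effector x-axis (col 0 of R) = (0.5000,-0.8660,-0.0000)
R[1][0] = -0.8660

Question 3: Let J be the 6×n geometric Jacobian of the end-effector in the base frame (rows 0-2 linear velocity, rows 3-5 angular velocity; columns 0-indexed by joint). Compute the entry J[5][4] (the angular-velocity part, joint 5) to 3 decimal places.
axis z_4 = (-0.0000,0.0000,-1.0000); lever o_n−o_4 = (2.0000,-3.4641,-2.0000)
cross product → J_v[:, 4] = (-3.4641,-2.0000,0.0000)
J_ω[:, 4] = z_4
entry J[5][4] = -1.0000

-1.000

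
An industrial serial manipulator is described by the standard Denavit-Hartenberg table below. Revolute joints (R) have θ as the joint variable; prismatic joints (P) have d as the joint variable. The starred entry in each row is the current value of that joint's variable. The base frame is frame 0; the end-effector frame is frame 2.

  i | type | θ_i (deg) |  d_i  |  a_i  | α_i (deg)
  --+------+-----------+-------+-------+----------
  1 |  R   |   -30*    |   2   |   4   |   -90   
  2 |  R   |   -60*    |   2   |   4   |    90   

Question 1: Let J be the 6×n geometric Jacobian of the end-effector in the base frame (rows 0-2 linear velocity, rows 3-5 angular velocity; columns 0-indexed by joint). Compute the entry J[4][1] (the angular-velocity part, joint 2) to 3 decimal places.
axis z_1 = (0.5000,0.8660,0.0000); lever o_n−o_1 = (2.7321,0.7321,3.4641)
cross product → J_v[:, 1] = (3.0000,-1.7321,-2.0000)
J_ω[:, 1] = z_1
entry J[4][1] = 0.8660

0.866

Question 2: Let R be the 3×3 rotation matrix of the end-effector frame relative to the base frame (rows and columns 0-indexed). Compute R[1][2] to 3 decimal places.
0.433

End-effector z-axis (col 2 of R) = (-0.7500,0.4330,0.5000)
R[1][2] = 0.4330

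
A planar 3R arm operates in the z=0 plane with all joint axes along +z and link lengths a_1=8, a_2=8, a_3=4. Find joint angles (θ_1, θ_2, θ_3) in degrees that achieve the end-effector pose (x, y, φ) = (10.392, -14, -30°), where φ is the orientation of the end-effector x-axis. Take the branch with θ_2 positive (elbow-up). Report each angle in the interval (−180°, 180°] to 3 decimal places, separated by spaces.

wrist centre = target − a_3·(cos φ, sin φ) = (6.9279, -12.0000)
cos θ_2 = (191.9958−8²−8²)/(2·8·8) = 0.5000; θ_2 = 60.0022° (elbow-up)
β = atan2(-12.0000,6.9279) = -60.0011°; ψ = atan2(6.9284,11.9997) = 30.0011°
θ_1 = β − ψ = -90.0022°
θ_3 = φ − θ_1 − θ_2 = 0.0000° (wrapped to (-180°,180°])

-90.002 60.002 0.000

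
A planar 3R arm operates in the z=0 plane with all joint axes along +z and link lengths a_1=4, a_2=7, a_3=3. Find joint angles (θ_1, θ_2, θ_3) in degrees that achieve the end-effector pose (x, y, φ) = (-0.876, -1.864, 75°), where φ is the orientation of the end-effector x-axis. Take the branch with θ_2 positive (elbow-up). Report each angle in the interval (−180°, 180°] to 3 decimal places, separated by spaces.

150.005 134.995 149.999

wrist centre = target − a_3·(cos φ, sin φ) = (-1.6525, -4.7618)
cos θ_2 = (25.4051−4²−7²)/(2·4·7) = -0.7071; θ_2 = 134.9955° (elbow-up)
β = atan2(-4.7618,-1.6525) = -109.1381°; ψ = atan2(4.9501,-0.9494) = 100.8566°
θ_1 = β − ψ = -209.9947°
θ_3 = φ − θ_1 − θ_2 = 149.9992° (wrapped to (-180°,180°])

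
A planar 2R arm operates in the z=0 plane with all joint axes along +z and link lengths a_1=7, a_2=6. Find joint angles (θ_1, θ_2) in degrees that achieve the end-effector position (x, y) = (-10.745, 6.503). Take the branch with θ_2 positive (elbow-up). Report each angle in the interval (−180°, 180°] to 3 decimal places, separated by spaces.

cos θ_2 = (157.7440−7²−6²)/(2·7·6) = 0.8660; θ_2 = 30.0029° (elbow-up)
β = atan2(6.5030,-10.7450) = 148.8172°; ψ = atan2(3.0003,12.1960) = 13.8205°
θ_1 = β − ψ = 134.9967°

134.997 30.003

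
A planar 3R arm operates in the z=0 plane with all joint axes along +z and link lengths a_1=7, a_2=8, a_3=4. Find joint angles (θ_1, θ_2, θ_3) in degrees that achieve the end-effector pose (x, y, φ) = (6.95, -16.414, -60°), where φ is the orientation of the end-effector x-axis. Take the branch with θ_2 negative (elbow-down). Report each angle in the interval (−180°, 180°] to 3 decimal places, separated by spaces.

wrist centre = target − a_3·(cos φ, sin φ) = (4.9500, -12.9499)
cos θ_2 = (192.2024−7²−8²)/(2·7·8) = 0.7072; θ_2 = -44.9954° (elbow-down)
β = atan2(-12.9499,4.9500) = -69.0810°; ψ = atan2(-5.6564,12.6573) = -24.0793°
θ_1 = β − ψ = -45.0017°
θ_3 = φ − θ_1 − θ_2 = 29.9971° (wrapped to (-180°,180°])

-45.002 -44.995 29.997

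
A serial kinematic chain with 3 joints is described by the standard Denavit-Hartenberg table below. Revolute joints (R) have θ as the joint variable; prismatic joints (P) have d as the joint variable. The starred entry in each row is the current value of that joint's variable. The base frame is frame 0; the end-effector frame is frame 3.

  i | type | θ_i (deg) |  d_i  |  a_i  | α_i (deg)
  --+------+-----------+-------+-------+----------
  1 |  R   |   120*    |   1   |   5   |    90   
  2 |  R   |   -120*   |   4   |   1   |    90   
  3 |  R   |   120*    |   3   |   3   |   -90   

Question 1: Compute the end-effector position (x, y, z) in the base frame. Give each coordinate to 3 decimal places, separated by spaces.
4.388 5.596 2.933

after link 1: o_1 = (-2.5000, 4.3301, 1.0000)
after link 2: o_2 = (1.2141, 5.8971, 0.1340)
after link 3: o_3 = (4.3881, 5.5957, 2.9330)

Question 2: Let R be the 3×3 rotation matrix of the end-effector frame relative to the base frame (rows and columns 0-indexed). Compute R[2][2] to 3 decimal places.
End-effector z-axis (col 2 of R) = (-0.6495,0.1250,0.7500)
R[2][2] = 0.7500

0.750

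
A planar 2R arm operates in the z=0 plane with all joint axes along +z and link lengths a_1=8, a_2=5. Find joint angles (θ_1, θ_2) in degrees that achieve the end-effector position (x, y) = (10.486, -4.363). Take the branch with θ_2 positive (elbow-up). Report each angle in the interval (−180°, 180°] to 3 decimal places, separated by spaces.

-45.004 60.007

cos θ_2 = (128.9920−8²−5²)/(2·8·5) = 0.4999; θ_2 = 60.0066° (elbow-up)
β = atan2(-4.3630,10.4860) = -22.5911°; ψ = atan2(4.3304,10.4995) = 22.4132°
θ_1 = β − ψ = -45.0044°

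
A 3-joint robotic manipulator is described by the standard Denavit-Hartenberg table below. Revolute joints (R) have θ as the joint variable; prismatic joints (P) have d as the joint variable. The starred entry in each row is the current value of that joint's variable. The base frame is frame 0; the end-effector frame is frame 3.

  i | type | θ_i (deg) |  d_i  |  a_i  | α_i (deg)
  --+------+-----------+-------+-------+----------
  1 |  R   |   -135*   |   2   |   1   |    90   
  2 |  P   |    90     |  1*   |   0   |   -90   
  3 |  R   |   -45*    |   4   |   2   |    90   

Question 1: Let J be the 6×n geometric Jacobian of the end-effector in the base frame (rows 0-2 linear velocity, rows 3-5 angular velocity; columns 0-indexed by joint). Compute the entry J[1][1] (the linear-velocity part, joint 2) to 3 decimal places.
prismatic axis z_1 = (-0.7071,0.7071,0.0000)
J_v[:, 1] = z_1; J_ω[:, 1] = (0,0,0)
entry J[1][1] = 0.7071

0.707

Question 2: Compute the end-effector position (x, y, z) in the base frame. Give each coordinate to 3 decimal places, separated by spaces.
after link 1: o_1 = (-0.7071, -0.7071, 2.0000)
after link 2: o_2 = (-1.4142, -0.0000, 2.0000)
after link 3: o_3 = (0.4142, 3.8284, 3.4142)

0.414 3.828 3.414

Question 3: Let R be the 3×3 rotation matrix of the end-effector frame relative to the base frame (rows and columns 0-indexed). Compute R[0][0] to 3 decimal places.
End-effector x-axis (col 0 of R) = (-0.5000,0.5000,0.7071)
R[0][0] = -0.5000

-0.500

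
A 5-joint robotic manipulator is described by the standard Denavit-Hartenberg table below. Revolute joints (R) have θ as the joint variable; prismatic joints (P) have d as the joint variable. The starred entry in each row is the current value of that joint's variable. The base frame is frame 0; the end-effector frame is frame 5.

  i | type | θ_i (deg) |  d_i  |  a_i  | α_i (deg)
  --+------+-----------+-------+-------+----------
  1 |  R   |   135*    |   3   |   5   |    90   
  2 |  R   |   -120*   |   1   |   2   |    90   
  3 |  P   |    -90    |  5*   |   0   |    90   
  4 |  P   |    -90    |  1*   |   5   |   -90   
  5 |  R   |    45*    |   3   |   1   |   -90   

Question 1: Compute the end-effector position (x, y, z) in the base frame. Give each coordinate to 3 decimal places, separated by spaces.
after link 1: o_1 = (-3.5355, 3.5355, 3.0000)
after link 2: o_2 = (-2.1213, 3.5355, 1.2679)
after link 3: o_3 = (0.9405, 0.4737, 3.7679)
after link 4: o_4 = (-2.4749, 3.8891, 2.1340)
after link 5: o_5 = (-4.7792, 1.9508, 1.1680)

-4.779 1.951 1.168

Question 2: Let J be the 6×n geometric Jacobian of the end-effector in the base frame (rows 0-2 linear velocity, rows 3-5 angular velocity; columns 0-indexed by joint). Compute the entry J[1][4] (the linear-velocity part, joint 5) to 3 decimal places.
axis z_4 = (-0.7071,-0.7071,-0.0000); lever o_n−o_4 = (-2.3043,-1.9383,-0.9659)
cross product → J_v[:, 4] = (0.6830,-0.6830,-0.2588)
J_ω[:, 4] = z_4
entry J[1][4] = -0.6830

-0.683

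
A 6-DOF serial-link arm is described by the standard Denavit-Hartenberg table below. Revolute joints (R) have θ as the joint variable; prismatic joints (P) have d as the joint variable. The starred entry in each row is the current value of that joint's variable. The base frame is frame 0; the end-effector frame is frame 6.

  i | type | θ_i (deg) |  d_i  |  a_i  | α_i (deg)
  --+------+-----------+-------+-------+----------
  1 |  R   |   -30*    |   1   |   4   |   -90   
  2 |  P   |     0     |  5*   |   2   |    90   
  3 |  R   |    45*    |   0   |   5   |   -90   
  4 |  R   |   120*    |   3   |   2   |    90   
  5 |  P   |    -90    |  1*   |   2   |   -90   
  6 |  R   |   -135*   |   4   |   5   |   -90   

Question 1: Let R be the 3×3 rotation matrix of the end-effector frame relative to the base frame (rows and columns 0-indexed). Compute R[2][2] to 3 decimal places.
-0.354

End-effector z-axis (col 2 of R) = (0.7745,-0.5245,-0.3536)
R[2][2] = -0.3536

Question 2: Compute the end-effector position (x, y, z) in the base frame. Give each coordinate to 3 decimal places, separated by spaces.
12.248 7.245 -6.464

after link 1: o_1 = (3.4641, -2.0000, 1.0000)
after link 2: o_2 = (7.6962, 1.3301, 1.0000)
after link 3: o_3 = (12.5258, 2.6242, 1.0000)
after link 4: o_4 = (10.7834, 5.2632, -0.7321)
after link 5: o_5 = (12.1376, 3.5555, -1.2321)
after link 6: o_6 = (12.2482, 7.2454, -6.4639)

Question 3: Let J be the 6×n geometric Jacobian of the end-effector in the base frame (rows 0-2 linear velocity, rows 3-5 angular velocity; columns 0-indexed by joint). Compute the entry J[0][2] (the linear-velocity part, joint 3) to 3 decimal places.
axis z_2 = (0.0000,0.0000,1.0000); lever o_n−o_2 = (4.5520,5.9152,-7.4639)
cross product → J_v[:, 2] = (-5.9152,4.5520,0.0000)
J_ω[:, 2] = z_2
entry J[0][2] = -5.9152

-5.915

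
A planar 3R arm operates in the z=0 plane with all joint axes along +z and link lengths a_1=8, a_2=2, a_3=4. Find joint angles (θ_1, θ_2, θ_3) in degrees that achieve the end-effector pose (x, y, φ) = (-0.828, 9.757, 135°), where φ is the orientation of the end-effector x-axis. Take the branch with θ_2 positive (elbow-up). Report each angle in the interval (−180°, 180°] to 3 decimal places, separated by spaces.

wrist centre = target − a_3·(cos φ, sin φ) = (2.0004, 6.9286)
cos θ_2 = (52.0068−8²−2²)/(2·8·2) = -0.4998; θ_2 = 119.9859° (elbow-up)
β = atan2(6.9286,2.0004) = 73.8954°; ψ = atan2(1.7323,7.0004) = 13.8990°
θ_1 = β − ψ = 59.9965°
θ_3 = φ − θ_1 − θ_2 = -44.9823° (wrapped to (-180°,180°])

59.996 119.986 -44.982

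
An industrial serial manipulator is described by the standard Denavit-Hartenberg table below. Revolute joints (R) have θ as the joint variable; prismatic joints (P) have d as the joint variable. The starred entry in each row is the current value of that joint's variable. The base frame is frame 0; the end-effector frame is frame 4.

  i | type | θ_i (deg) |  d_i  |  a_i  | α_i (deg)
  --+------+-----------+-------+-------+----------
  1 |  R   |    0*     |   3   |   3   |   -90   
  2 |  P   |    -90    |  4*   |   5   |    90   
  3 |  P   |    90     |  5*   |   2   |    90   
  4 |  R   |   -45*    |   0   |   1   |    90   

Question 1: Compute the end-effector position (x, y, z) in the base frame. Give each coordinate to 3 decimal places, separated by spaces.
after link 1: o_1 = (3.0000, 0.0000, 3.0000)
after link 2: o_2 = (3.0000, 4.0000, 8.0000)
after link 3: o_3 = (-2.0000, 6.0000, 8.0000)
after link 4: o_4 = (-1.2929, 6.7071, 8.0000)

-1.293 6.707 8.000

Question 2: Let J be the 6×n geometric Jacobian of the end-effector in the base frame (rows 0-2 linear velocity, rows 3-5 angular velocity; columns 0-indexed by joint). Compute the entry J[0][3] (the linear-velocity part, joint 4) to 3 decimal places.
-0.707

axis z_3 = (-0.0000,-0.0000,1.0000); lever o_n−o_3 = (0.7071,0.7071,0.0000)
cross product → J_v[:, 3] = (-0.7071,0.7071,0.0000)
J_ω[:, 3] = z_3
entry J[0][3] = -0.7071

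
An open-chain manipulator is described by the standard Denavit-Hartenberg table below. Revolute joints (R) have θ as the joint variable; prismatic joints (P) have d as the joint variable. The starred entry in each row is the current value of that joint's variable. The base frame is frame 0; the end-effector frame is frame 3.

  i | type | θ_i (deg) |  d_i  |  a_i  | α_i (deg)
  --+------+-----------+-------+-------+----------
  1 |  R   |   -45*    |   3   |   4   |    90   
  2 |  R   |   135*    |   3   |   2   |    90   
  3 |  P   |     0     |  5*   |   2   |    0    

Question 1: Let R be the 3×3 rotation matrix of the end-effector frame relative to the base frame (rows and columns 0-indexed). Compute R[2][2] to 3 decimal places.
End-effector z-axis (col 2 of R) = (0.5000,-0.5000,0.7071)
R[2][2] = 0.7071

0.707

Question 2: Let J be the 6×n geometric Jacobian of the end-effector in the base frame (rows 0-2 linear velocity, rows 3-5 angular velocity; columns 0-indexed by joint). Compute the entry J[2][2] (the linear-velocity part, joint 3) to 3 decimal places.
prismatic axis z_2 = (0.5000,-0.5000,0.7071)
J_v[:, 2] = z_2; J_ω[:, 2] = (0,0,0)
entry J[2][2] = 0.7071

0.707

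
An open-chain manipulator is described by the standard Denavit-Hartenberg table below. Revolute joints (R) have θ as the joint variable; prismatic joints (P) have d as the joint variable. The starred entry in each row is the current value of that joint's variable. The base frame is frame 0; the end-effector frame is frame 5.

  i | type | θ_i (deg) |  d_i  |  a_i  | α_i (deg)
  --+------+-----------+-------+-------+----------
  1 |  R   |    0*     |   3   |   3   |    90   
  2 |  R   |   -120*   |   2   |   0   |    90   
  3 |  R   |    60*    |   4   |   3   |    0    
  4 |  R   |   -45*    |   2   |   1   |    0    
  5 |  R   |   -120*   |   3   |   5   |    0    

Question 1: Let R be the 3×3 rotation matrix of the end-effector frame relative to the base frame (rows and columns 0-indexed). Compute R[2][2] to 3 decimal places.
End-effector z-axis (col 2 of R) = (-0.8660,-0.0000,0.5000)
R[2][2] = 0.5000

0.500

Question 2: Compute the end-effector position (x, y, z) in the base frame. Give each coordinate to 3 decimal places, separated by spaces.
after link 1: o_1 = (3.0000, 0.0000, 3.0000)
after link 2: o_2 = (3.0000, -2.0000, 3.0000)
after link 3: o_3 = (-1.2141, -4.5981, 3.7010)
after link 4: o_4 = (-3.4291, -4.8569, 3.8644)
after link 5: o_5 = (-5.3801, -0.0273, 6.4852)

-5.380 -0.027 6.485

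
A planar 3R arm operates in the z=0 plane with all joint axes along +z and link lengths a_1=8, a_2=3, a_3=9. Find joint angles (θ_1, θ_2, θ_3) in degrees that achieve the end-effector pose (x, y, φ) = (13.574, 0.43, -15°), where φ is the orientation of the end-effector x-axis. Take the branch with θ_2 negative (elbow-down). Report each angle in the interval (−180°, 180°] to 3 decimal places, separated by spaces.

45.005 -149.990 89.985

wrist centre = target − a_3·(cos φ, sin φ) = (4.8807, 2.7594)
cos θ_2 = (31.4350−8²−3²)/(2·8·3) = -0.8659; θ_2 = -149.9898° (elbow-down)
β = atan2(2.7594,4.8807) = 29.4824°; ψ = atan2(-1.5005,5.4022) = -15.5227°
θ_1 = β − ψ = 45.0051°
θ_3 = φ − θ_1 − θ_2 = 89.9847° (wrapped to (-180°,180°])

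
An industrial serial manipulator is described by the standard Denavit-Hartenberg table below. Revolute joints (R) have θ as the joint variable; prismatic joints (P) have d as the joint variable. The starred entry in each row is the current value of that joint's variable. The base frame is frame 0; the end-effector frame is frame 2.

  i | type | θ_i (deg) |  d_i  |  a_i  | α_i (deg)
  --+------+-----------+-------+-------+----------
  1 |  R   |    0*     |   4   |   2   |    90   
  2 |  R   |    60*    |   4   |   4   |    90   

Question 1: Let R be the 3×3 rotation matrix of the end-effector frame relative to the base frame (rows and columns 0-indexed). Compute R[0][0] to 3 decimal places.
End-effector x-axis (col 0 of R) = (0.5000,0.0000,0.8660)
R[0][0] = 0.5000

0.500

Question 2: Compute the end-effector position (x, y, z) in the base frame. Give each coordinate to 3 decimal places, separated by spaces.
4.000 -4.000 7.464

after link 1: o_1 = (2.0000, 0.0000, 4.0000)
after link 2: o_2 = (4.0000, -4.0000, 7.4641)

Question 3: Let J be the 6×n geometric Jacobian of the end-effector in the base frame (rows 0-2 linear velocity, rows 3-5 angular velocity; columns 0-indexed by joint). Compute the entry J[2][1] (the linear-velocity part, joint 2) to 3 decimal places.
axis z_1 = (0.0000,-1.0000,0.0000); lever o_n−o_1 = (2.0000,-4.0000,3.4641)
cross product → J_v[:, 1] = (-3.4641,0.0000,2.0000)
J_ω[:, 1] = z_1
entry J[2][1] = 2.0000

2.000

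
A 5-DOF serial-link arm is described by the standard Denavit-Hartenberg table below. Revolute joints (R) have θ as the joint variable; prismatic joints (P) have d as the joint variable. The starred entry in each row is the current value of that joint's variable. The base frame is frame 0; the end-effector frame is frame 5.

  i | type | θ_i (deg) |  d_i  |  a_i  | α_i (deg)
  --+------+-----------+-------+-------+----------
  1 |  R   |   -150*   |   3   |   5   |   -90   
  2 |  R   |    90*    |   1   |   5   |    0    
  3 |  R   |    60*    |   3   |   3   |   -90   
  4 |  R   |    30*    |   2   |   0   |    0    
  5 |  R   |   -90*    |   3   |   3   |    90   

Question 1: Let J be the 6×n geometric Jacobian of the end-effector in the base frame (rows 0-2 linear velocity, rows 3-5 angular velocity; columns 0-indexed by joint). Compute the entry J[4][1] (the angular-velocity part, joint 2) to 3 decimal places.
-0.866

axis z_1 = (0.5000,-0.8660,0.0000); lever o_n−o_1 = (8.8391,-2.5155,-2.9199)
cross product → J_v[:, 1] = (2.5287,1.4599,6.3971)
J_ω[:, 1] = z_1
entry J[4][1] = -0.8660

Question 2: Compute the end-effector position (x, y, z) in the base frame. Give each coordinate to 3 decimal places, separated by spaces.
after link 1: o_1 = (-4.3301, -2.5000, 3.0000)
after link 2: o_2 = (-3.8301, -3.3660, -2.0000)
after link 3: o_3 = (-0.0801, -4.6651, -3.5000)
after link 4: o_4 = (0.7859, -4.1651, -1.7679)
after link 5: o_5 = (4.5090, -5.0155, 0.0801)

4.509 -5.016 0.080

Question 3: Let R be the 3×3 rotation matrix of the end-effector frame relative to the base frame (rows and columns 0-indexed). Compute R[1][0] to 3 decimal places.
-0.533

End-effector x-axis (col 0 of R) = (0.8080,-0.5335,-0.2500)
R[1][0] = -0.5335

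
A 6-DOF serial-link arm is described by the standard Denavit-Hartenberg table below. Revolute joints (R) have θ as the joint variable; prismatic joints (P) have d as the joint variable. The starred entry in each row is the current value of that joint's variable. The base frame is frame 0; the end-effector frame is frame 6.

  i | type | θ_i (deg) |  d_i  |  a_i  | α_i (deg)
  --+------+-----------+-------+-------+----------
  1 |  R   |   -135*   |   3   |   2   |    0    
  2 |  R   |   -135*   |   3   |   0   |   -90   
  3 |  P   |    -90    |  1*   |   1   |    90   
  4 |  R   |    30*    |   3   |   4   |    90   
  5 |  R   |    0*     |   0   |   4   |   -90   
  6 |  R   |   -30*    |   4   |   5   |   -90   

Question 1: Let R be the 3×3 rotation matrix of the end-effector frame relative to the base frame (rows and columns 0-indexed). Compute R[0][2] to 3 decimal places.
-1.000

End-effector z-axis (col 2 of R) = (-1.0000,-0.0000,0.0000)
R[0][2] = -1.0000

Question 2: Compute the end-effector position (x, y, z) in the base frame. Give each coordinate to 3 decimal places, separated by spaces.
after link 1: o_1 = (-1.4142, -1.4142, 3.0000)
after link 2: o_2 = (-1.4142, -1.4142, 6.0000)
after link 3: o_3 = (-2.4142, -1.4142, 7.0000)
after link 4: o_4 = (-4.4142, -4.4142, 10.4641)
after link 5: o_5 = (-6.4142, -4.4142, 13.9282)
after link 6: o_6 = (-6.4142, -8.4142, 18.9282)

-6.414 -8.414 18.928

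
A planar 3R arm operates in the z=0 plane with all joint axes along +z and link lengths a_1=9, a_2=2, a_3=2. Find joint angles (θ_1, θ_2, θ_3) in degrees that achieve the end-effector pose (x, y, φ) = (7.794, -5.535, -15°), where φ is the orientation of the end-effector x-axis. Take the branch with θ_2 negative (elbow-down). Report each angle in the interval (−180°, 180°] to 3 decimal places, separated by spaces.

wrist centre = target − a_3·(cos φ, sin φ) = (5.8621, -5.0174)
cos θ_2 = (59.5387−9²−2²)/(2·9·2) = -0.7073; θ_2 = -135.0123° (elbow-down)
β = atan2(-5.0174,5.8621) = -40.5599°; ψ = atan2(-1.4139,7.5855) = -10.5586°
θ_1 = β − ψ = -30.0013°
θ_3 = φ − θ_1 − θ_2 = 150.0136° (wrapped to (-180°,180°])

-30.001 -135.012 150.014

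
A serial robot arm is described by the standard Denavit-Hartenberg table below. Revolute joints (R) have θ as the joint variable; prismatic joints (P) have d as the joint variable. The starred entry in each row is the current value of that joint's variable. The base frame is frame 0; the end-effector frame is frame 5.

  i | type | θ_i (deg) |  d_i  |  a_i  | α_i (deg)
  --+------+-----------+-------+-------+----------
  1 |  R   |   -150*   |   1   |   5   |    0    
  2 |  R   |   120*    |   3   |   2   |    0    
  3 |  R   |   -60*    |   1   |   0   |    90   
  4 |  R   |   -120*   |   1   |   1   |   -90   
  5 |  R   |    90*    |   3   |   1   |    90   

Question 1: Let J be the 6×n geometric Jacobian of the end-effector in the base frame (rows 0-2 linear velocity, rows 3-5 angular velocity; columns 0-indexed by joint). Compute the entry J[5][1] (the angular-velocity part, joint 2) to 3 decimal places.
axis z_1 = (0.0000,0.0000,1.0000); lever o_n−o_1 = (1.7321,-3.0981,1.6340)
cross product → J_v[:, 1] = (3.0981,1.7321,-0.0000)
J_ω[:, 1] = z_1
entry J[5][1] = 1.0000

1.000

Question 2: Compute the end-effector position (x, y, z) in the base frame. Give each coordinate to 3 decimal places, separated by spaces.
-2.598 -5.598 2.634

after link 1: o_1 = (-4.3301, -2.5000, 1.0000)
after link 2: o_2 = (-2.5981, -3.5000, 4.0000)
after link 3: o_3 = (-2.5981, -3.5000, 5.0000)
after link 4: o_4 = (-3.5981, -3.0000, 4.1340)
after link 5: o_5 = (-2.5981, -5.5981, 2.6340)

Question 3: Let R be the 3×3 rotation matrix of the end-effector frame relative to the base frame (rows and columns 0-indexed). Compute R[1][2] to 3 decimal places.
0.500

End-effector z-axis (col 2 of R) = (-0.0000,0.5000,-0.8660)
R[1][2] = 0.5000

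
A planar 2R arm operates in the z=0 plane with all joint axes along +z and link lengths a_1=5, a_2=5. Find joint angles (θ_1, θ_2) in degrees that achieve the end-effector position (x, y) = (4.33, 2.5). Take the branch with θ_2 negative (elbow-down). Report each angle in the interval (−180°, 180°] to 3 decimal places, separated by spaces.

cos θ_2 = (24.9989−5²−5²)/(2·5·5) = -0.5000; θ_2 = -120.0015° (elbow-down)
β = atan2(2.5000,4.3300) = 30.0007°; ψ = atan2(-4.3301,2.4999) = -60.0007°
θ_1 = β − ψ = 90.0015°

90.001 -120.001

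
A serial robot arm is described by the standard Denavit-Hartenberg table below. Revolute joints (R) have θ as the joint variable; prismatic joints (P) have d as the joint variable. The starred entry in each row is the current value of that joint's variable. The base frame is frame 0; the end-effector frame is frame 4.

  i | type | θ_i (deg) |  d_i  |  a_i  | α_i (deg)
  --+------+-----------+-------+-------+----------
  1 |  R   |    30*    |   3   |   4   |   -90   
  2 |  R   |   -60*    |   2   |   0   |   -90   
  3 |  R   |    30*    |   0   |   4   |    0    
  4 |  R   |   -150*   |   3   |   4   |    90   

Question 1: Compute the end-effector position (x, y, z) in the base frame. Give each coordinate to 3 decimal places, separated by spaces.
after link 1: o_1 = (3.4641, 2.0000, 3.0000)
after link 2: o_2 = (2.4641, 3.7321, 3.0000)
after link 3: o_3 = (4.9641, 2.8660, 6.0000)
after link 4: o_4 = (4.6160, 6.6651, 2.7679)

4.616 6.665 2.768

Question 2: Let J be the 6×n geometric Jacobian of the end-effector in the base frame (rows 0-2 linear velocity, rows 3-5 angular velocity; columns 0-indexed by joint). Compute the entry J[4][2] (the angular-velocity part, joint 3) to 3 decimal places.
axis z_2 = (0.7500,0.4330,-0.5000); lever o_n−o_2 = (2.1519,2.9330,-0.2321)
cross product → J_v[:, 2] = (1.3660,-0.9019,1.2679)
J_ω[:, 2] = z_2
entry J[4][2] = 0.4330

0.433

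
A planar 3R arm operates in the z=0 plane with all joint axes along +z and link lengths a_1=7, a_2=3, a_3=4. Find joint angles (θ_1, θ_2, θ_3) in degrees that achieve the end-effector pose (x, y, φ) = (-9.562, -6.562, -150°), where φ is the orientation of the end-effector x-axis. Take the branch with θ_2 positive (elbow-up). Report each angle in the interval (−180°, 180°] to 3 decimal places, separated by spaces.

-166.398 90.005 -73.607

wrist centre = target − a_3·(cos φ, sin φ) = (-6.0979, -4.5620)
cos θ_2 = (57.9962−7²−3²)/(2·7·3) = -0.0001; θ_2 = 90.0052° (elbow-up)
β = atan2(-4.5620,-6.0979) = -143.1989°; ψ = atan2(3.0000,6.9997) = 23.1994°
θ_1 = β − ψ = -166.3983°
θ_3 = φ − θ_1 − θ_2 = -73.6069° (wrapped to (-180°,180°])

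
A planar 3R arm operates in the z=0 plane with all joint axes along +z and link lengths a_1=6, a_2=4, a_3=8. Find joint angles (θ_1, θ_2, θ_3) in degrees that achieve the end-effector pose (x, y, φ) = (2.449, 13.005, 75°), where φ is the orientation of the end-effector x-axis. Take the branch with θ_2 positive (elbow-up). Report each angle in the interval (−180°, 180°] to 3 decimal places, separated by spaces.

wrist centre = target − a_3·(cos φ, sin φ) = (0.3784, 5.2776)
cos θ_2 = (27.9962−6²−4²)/(2·6·4) = -0.5001; θ_2 = 120.0052° (elbow-up)
β = atan2(5.2776,0.3784) = 85.8984°; ψ = atan2(3.4639,3.9997) = 40.8941°
θ_1 = β − ψ = 45.0043°
θ_3 = φ − θ_1 − θ_2 = -90.0095° (wrapped to (-180°,180°])

45.004 120.005 -90.010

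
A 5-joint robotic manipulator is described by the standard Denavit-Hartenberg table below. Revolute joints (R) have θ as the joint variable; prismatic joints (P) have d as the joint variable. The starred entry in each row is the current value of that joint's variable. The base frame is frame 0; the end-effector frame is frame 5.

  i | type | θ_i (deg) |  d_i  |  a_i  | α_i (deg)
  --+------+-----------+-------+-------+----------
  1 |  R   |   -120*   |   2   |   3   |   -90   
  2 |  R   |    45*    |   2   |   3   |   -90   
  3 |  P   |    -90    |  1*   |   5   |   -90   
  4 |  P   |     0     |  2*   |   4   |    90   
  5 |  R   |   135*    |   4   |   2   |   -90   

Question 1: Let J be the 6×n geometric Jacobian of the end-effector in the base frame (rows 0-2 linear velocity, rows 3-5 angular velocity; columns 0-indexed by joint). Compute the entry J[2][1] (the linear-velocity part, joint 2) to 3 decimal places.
axis z_1 = (0.8660,-0.5000,0.0000); lever o_n−o_1 = (7.8015,-5.6589,-8.0711)
cross product → J_v[:, 1] = (4.0355,6.9897,-1.0000)
J_ω[:, 1] = z_1
entry J[2][1] = -1.0000

-1.000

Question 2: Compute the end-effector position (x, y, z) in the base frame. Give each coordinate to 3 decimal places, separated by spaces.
6.302 -8.257 -6.071

after link 1: o_1 = (-1.5000, -2.5981, 2.0000)
after link 2: o_2 = (-0.8286, -5.4352, -0.1213)
after link 3: o_3 = (3.8551, -7.3228, -0.8284)
after link 4: o_4 = (6.6121, -10.5476, -2.2426)
after link 5: o_5 = (6.3015, -8.2570, -6.0711)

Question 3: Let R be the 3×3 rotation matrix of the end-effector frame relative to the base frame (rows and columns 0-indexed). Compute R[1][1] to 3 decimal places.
-0.612

End-effector y-axis (col 1 of R) = (-0.3536,-0.6124,0.7071)
R[1][1] = -0.6124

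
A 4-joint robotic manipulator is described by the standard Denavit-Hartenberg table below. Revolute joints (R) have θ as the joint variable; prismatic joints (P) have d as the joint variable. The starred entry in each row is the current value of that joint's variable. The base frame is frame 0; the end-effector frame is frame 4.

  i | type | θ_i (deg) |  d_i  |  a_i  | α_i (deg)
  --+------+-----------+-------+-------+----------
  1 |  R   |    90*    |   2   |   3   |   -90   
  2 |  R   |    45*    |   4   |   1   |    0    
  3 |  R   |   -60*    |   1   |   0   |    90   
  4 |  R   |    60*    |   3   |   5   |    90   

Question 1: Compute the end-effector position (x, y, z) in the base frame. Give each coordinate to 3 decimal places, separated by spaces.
-9.330 5.345 4.838

after link 1: o_1 = (0.0000, 3.0000, 2.0000)
after link 2: o_2 = (-4.0000, 3.7071, 1.2929)
after link 3: o_3 = (-5.0000, 3.7071, 1.2929)
after link 4: o_4 = (-9.3301, 5.3455, 4.8377)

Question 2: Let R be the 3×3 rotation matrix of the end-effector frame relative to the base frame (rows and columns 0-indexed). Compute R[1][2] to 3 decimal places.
End-effector z-axis (col 2 of R) = (0.5000,0.8365,0.2241)
R[1][2] = 0.8365

0.837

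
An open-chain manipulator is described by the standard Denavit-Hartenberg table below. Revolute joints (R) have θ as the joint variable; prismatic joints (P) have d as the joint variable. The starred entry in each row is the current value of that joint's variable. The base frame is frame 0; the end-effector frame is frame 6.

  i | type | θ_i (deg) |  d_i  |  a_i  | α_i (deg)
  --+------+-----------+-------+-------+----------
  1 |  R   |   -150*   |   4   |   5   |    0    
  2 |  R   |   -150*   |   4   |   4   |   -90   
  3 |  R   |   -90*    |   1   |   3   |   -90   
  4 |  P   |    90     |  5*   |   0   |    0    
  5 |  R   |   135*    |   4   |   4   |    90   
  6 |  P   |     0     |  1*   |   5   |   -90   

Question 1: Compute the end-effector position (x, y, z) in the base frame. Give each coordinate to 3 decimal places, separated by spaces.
-3.595 12.087 3.929

after link 1: o_1 = (-4.3301, -2.5000, 4.0000)
after link 2: o_2 = (-2.3301, 0.9641, 8.0000)
after link 3: o_3 = (-3.1962, 1.4641, 11.0000)
after link 4: o_4 = (-0.6962, 5.7942, 11.0000)
after link 5: o_5 = (-1.1456, 10.6725, 8.1716)
after link 6: o_6 = (-3.5951, 12.0868, 3.9289)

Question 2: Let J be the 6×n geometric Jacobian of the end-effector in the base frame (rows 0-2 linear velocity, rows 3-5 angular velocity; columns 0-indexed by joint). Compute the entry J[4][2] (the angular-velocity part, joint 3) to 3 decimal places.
axis z_2 = (-0.8660,0.5000,0.0000); lever o_n−o_2 = (-1.2650,11.1227,-4.0711)
cross product → J_v[:, 2] = (-2.0355,-3.5256,-9.0000)
J_ω[:, 2] = z_2
entry J[4][2] = 0.5000

0.500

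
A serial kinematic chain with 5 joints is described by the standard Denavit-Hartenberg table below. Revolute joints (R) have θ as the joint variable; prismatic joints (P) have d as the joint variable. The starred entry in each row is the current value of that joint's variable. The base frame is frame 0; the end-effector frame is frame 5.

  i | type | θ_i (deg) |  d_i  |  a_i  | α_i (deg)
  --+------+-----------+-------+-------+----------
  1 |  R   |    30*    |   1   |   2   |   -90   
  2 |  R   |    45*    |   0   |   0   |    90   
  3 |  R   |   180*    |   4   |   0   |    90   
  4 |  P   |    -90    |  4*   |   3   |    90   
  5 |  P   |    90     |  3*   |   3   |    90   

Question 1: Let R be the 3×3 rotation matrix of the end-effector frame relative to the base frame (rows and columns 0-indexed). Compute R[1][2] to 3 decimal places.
End-effector z-axis (col 2 of R) = (-0.6124,-0.3536,-0.7071)
R[1][2] = -0.3536

-0.354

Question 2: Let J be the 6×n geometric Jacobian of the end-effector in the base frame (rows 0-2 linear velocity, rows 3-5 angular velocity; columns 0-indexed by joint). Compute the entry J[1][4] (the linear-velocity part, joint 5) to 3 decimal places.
0.354

prismatic axis z_4 = (0.6124,0.3536,-0.7071)
J_v[:, 4] = z_4; J_ω[:, 4] = (0,0,0)
entry J[1][4] = 0.3536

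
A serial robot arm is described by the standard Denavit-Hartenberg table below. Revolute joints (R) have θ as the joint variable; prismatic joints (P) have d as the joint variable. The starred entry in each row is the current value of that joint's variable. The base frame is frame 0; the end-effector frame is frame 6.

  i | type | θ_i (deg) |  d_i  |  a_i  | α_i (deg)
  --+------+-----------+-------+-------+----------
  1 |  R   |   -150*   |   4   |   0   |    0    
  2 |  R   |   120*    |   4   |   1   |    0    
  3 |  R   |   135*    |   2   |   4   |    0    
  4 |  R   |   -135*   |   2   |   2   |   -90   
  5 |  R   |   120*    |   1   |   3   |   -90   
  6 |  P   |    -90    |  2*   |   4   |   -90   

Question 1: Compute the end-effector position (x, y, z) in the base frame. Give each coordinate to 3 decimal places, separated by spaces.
1.264 8.310 10.402

after link 1: o_1 = (0.0000, 0.0000, 4.0000)
after link 2: o_2 = (0.8660, -0.5000, 8.0000)
after link 3: o_3 = (-0.1693, 3.3637, 10.0000)
after link 4: o_4 = (1.5628, 2.3637, 12.0000)
after link 5: o_5 = (0.7638, 3.9797, 9.4019)
after link 6: o_6 = (1.2638, 8.3099, 10.4019)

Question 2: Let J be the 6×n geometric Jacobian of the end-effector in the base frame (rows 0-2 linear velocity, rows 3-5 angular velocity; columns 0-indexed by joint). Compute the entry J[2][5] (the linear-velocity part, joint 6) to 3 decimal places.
prismatic axis z_5 = (-0.7500,0.4330,0.5000)
J_v[:, 5] = z_5; J_ω[:, 5] = (0,0,0)
entry J[2][5] = 0.5000

0.500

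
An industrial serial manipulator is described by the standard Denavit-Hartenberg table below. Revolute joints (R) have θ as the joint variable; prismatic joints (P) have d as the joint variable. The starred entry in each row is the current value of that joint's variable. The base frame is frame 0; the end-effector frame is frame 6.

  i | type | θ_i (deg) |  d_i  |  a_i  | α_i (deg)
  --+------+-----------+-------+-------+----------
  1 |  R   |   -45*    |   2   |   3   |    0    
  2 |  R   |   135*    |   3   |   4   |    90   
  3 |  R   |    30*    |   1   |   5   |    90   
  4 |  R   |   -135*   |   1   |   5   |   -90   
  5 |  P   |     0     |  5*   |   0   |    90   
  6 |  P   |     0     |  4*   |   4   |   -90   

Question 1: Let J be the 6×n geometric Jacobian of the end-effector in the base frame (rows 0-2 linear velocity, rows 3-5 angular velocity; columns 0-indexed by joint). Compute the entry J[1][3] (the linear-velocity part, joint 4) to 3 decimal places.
8.573

axis z_3 = (0.0000,0.5000,-0.8660); lever o_n−o_3 = (-9.8995,0.0505,-5.7443)
cross product → J_v[:, 3] = (-2.8284,8.5732,4.9497)
J_ω[:, 3] = z_3
entry J[1][3] = 8.5732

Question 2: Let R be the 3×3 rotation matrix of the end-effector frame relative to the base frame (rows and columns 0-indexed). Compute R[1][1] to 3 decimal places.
-0.500

End-effector y-axis (col 1 of R) = (-0.0000,-0.5000,0.8660)
R[1][1] = -0.5000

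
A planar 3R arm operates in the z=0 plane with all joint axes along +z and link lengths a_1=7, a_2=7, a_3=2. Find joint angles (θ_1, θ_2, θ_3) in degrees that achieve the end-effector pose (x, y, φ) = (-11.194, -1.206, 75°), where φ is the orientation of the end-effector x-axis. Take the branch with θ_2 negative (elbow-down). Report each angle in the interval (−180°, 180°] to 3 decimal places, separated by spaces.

wrist centre = target − a_3·(cos φ, sin φ) = (-11.7116, -3.1379)
cos θ_2 = (147.0086−7²−7²)/(2·7·7) = 0.5001; θ_2 = -59.9942° (elbow-down)
β = atan2(-3.1379,-11.7116) = -165.0012°; ψ = atan2(-6.0618,10.5006) = -29.9971°
θ_1 = β − ψ = -135.0041°
θ_3 = φ − θ_1 − θ_2 = -90.0017° (wrapped to (-180°,180°])

-135.004 -59.994 -90.002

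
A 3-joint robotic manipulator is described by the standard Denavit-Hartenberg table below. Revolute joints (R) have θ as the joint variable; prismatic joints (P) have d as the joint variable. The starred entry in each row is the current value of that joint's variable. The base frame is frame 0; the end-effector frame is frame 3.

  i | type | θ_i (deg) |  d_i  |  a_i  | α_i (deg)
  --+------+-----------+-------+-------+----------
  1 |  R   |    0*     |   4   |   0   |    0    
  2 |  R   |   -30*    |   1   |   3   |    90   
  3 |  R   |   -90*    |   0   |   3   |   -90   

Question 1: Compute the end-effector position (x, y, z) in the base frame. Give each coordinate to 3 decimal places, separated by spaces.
2.598 -1.500 2.000

after link 1: o_1 = (0.0000, 0.0000, 4.0000)
after link 2: o_2 = (2.5981, -1.5000, 5.0000)
after link 3: o_3 = (2.5981, -1.5000, 2.0000)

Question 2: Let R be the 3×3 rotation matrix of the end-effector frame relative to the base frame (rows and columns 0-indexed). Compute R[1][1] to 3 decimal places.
End-effector y-axis (col 1 of R) = (0.5000,0.8660,-0.0000)
R[1][1] = 0.8660

0.866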